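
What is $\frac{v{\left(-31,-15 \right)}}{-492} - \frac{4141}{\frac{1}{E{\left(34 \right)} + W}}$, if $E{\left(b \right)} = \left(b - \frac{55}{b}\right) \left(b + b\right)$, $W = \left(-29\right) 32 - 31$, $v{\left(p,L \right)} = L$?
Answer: $- \frac{844151127}{164} \approx -5.1473 \cdot 10^{6}$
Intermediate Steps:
$W = -959$ ($W = -928 - 31 = -959$)
$E{\left(b \right)} = 2 b \left(b - \frac{55}{b}\right)$ ($E{\left(b \right)} = \left(b - \frac{55}{b}\right) 2 b = 2 b \left(b - \frac{55}{b}\right)$)
$\frac{v{\left(-31,-15 \right)}}{-492} - \frac{4141}{\frac{1}{E{\left(34 \right)} + W}} = - \frac{15}{-492} - \frac{4141}{\frac{1}{\left(-110 + 2 \cdot 34^{2}\right) - 959}} = \left(-15\right) \left(- \frac{1}{492}\right) - \frac{4141}{\frac{1}{\left(-110 + 2 \cdot 1156\right) - 959}} = \frac{5}{164} - \frac{4141}{\frac{1}{\left(-110 + 2312\right) - 959}} = \frac{5}{164} - \frac{4141}{\frac{1}{2202 - 959}} = \frac{5}{164} - \frac{4141}{\frac{1}{1243}} = \frac{5}{164} - 4141 \frac{1}{\frac{1}{1243}} = \frac{5}{164} - 5147263 = - \frac{844151127}{164}$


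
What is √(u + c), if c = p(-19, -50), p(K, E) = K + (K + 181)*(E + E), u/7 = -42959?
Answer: 98*I*√33 ≈ 562.97*I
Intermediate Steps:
u = -300713 (u = 7*(-42959) = -300713)
p(K, E) = K + 2*E*(181 + K) (p(K, E) = K + (181 + K)*(2*E) = K + 2*E*(181 + K))
c = -16219 (c = -19 + 362*(-50) + 2*(-50)*(-19) = -19 - 18100 + 1900 = -16219)
√(u + c) = √(-300713 - 16219) = √(-316932) = 98*I*√33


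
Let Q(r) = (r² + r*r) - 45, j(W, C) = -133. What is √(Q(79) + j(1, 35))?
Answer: 4*√769 ≈ 110.92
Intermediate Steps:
Q(r) = -45 + 2*r² (Q(r) = (r² + r²) - 45 = 2*r² - 45 = -45 + 2*r²)
√(Q(79) + j(1, 35)) = √((-45 + 2*79²) - 133) = √((-45 + 2*6241) - 133) = √((-45 + 12482) - 133) = √(12437 - 133) = √12304 = 4*√769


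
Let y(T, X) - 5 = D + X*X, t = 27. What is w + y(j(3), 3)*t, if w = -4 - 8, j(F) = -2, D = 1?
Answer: 393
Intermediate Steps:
y(T, X) = 6 + X² (y(T, X) = 5 + (1 + X*X) = 5 + (1 + X²) = 6 + X²)
w = -12
w + y(j(3), 3)*t = -12 + (6 + 3²)*27 = -12 + (6 + 9)*27 = -12 + 15*27 = -12 + 405 = 393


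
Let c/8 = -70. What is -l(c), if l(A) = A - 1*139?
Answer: 699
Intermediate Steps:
c = -560 (c = 8*(-70) = -560)
l(A) = -139 + A (l(A) = A - 139 = -139 + A)
-l(c) = -(-139 - 560) = -1*(-699) = 699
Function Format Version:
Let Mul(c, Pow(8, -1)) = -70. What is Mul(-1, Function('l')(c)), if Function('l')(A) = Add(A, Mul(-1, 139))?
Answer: 699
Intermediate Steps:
c = -560 (c = Mul(8, -70) = -560)
Function('l')(A) = Add(-139, A) (Function('l')(A) = Add(A, -139) = Add(-139, A))
Mul(-1, Function('l')(c)) = Mul(-1, Add(-139, -560)) = Mul(-1, -699) = 699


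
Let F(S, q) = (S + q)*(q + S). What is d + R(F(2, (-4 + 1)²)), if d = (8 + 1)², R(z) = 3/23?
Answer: 1866/23 ≈ 81.130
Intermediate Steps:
F(S, q) = (S + q)² (F(S, q) = (S + q)*(S + q) = (S + q)²)
R(z) = 3/23 (R(z) = 3*(1/23) = 3/23)
d = 81 (d = 9² = 81)
d + R(F(2, (-4 + 1)²)) = 81 + 3/23 = 1866/23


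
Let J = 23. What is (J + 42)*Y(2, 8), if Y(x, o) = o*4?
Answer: 2080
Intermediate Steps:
Y(x, o) = 4*o
(J + 42)*Y(2, 8) = (23 + 42)*(4*8) = 65*32 = 2080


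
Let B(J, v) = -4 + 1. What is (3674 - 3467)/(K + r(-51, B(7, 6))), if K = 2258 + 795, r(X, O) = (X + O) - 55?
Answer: 9/128 ≈ 0.070313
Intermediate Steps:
B(J, v) = -3
r(X, O) = -55 + O + X (r(X, O) = (O + X) - 55 = -55 + O + X)
K = 3053
(3674 - 3467)/(K + r(-51, B(7, 6))) = (3674 - 3467)/(3053 + (-55 - 3 - 51)) = 207/(3053 - 109) = 207/2944 = 207*(1/2944) = 9/128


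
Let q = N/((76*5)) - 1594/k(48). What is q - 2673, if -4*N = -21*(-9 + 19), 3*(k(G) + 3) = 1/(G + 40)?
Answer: -257399493/120232 ≈ -2140.9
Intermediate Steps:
k(G) = -3 + 1/(3*(40 + G)) (k(G) = -3 + 1/(3*(G + 40)) = -3 + 1/(3*(40 + G)))
N = 105/2 (N = -(-21)*(-9 + 19)/4 = -(-21)*10/4 = -¼*(-210) = 105/2 ≈ 52.500)
q = 63980643/120232 (q = 105/(2*((76*5))) - 1594*3*(40 + 48)/(-359 - 9*48) = (105/2)/380 - 1594*264/(-359 - 432) = (105/2)*(1/380) - 1594/((⅓)*(1/88)*(-791)) = 21/152 - 1594/(-791/264) = 21/152 - 1594*(-264/791) = 21/152 + 420816/791 = 63980643/120232 ≈ 532.14)
q - 2673 = 63980643/120232 - 2673 = -257399493/120232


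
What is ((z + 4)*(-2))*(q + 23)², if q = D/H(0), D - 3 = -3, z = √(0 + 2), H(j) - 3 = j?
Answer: -4232 - 1058*√2 ≈ -5728.2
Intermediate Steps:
H(j) = 3 + j
z = √2 ≈ 1.4142
D = 0 (D = 3 - 3 = 0)
q = 0 (q = 0/(3 + 0) = 0/3 = 0*(⅓) = 0)
((z + 4)*(-2))*(q + 23)² = ((√2 + 4)*(-2))*(0 + 23)² = ((4 + √2)*(-2))*23² = (-8 - 2*√2)*529 = -4232 - 1058*√2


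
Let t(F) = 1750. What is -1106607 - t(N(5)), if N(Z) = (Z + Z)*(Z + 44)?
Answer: -1108357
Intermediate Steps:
N(Z) = 2*Z*(44 + Z) (N(Z) = (2*Z)*(44 + Z) = 2*Z*(44 + Z))
-1106607 - t(N(5)) = -1106607 - 1*1750 = -1106607 - 1750 = -1108357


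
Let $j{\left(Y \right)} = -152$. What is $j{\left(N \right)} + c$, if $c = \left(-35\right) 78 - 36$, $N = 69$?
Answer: $-2918$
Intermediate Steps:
$c = -2766$ ($c = -2730 - 36 = -2766$)
$j{\left(N \right)} + c = -152 - 2766 = -2918$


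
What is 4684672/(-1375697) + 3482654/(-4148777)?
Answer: -24226736105982/5707460072569 ≈ -4.2448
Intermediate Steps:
4684672/(-1375697) + 3482654/(-4148777) = 4684672*(-1/1375697) + 3482654*(-1/4148777) = -4684672/1375697 - 3482654/4148777 = -24226736105982/5707460072569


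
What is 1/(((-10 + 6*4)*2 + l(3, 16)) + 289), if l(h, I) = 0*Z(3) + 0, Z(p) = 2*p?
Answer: 1/317 ≈ 0.0031546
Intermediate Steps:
l(h, I) = 0 (l(h, I) = 0*(2*3) + 0 = 0*6 + 0 = 0 + 0 = 0)
1/(((-10 + 6*4)*2 + l(3, 16)) + 289) = 1/(((-10 + 6*4)*2 + 0) + 289) = 1/(((-10 + 24)*2 + 0) + 289) = 1/((14*2 + 0) + 289) = 1/((28 + 0) + 289) = 1/(28 + 289) = 1/317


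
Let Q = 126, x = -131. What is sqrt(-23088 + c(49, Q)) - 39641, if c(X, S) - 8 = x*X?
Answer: -39641 + I*sqrt(29499) ≈ -39641.0 + 171.75*I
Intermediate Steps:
c(X, S) = 8 - 131*X
sqrt(-23088 + c(49, Q)) - 39641 = sqrt(-23088 + (8 - 131*49)) - 39641 = sqrt(-23088 + (8 - 6419)) - 39641 = sqrt(-23088 - 6411) - 39641 = sqrt(-29499) - 39641 = I*sqrt(29499) - 39641 = -39641 + I*sqrt(29499)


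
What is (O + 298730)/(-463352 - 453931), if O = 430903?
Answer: -243211/305761 ≈ -0.79543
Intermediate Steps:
(O + 298730)/(-463352 - 453931) = (430903 + 298730)/(-463352 - 453931) = 729633/(-917283) = 729633*(-1/917283) = -243211/305761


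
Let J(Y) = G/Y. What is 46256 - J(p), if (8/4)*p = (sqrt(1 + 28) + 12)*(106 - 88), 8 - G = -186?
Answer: 15957544/345 + 194*sqrt(29)/1035 ≈ 46255.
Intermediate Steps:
G = 194 (G = 8 - 1*(-186) = 8 + 186 = 194)
p = 108 + 9*sqrt(29) (p = ((sqrt(1 + 28) + 12)*(106 - 88))/2 = ((sqrt(29) + 12)*18)/2 = ((12 + sqrt(29))*18)/2 = (216 + 18*sqrt(29))/2 = 108 + 9*sqrt(29) ≈ 156.47)
J(Y) = 194/Y
46256 - J(p) = 46256 - 194/(108 + 9*sqrt(29))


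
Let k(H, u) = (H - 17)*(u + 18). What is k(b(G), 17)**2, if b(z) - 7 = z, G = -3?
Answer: 207025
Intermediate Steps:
b(z) = 7 + z
k(H, u) = (-17 + H)*(18 + u)
k(b(G), 17)**2 = (-306 - 17*17 + 18*(7 - 3) + (7 - 3)*17)**2 = (-306 - 289 + 18*4 + 4*17)**2 = (-306 - 289 + 72 + 68)**2 = (-455)**2 = 207025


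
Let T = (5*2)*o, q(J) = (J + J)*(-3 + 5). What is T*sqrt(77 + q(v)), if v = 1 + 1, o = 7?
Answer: 70*sqrt(85) ≈ 645.37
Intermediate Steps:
v = 2
q(J) = 4*J (q(J) = (2*J)*2 = 4*J)
T = 70 (T = (5*2)*7 = 10*7 = 70)
T*sqrt(77 + q(v)) = 70*sqrt(77 + 4*2) = 70*sqrt(77 + 8) = 70*sqrt(85)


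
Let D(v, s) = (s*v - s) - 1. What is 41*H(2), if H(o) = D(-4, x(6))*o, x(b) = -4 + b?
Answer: -902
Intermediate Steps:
D(v, s) = -1 - s + s*v (D(v, s) = (-s + s*v) - 1 = -1 - s + s*v)
H(o) = -11*o (H(o) = (-1 - (-4 + 6) + (-4 + 6)*(-4))*o = (-1 - 1*2 + 2*(-4))*o = (-1 - 2 - 8)*o = -11*o)
41*H(2) = 41*(-11*2) = 41*(-22) = -902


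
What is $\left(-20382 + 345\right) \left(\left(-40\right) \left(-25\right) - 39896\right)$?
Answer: $779359152$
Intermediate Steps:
$\left(-20382 + 345\right) \left(\left(-40\right) \left(-25\right) - 39896\right) = - 20037 \left(1000 - 39896\right) = \left(-20037\right) \left(-38896\right) = 779359152$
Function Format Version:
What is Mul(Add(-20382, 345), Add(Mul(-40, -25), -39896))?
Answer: 779359152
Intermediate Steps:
Mul(Add(-20382, 345), Add(Mul(-40, -25), -39896)) = Mul(-20037, Add(1000, -39896)) = Mul(-20037, -38896) = 779359152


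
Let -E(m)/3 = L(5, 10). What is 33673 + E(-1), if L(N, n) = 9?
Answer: 33646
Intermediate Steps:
E(m) = -27 (E(m) = -3*9 = -27)
33673 + E(-1) = 33673 - 27 = 33646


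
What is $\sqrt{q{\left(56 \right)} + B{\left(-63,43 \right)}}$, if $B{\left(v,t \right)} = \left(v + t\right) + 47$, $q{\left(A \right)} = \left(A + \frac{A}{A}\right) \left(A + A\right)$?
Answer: $\sqrt{6411} \approx 80.069$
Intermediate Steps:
$q{\left(A \right)} = 2 A \left(1 + A\right)$ ($q{\left(A \right)} = \left(A + 1\right) 2 A = \left(1 + A\right) 2 A = 2 A \left(1 + A\right)$)
$B{\left(v,t \right)} = 47 + t + v$ ($B{\left(v,t \right)} = \left(t + v\right) + 47 = 47 + t + v$)
$\sqrt{q{\left(56 \right)} + B{\left(-63,43 \right)}} = \sqrt{2 \cdot 56 \left(1 + 56\right) + \left(47 + 43 - 63\right)} = \sqrt{2 \cdot 56 \cdot 57 + 27} = \sqrt{6384 + 27} = \sqrt{6411}$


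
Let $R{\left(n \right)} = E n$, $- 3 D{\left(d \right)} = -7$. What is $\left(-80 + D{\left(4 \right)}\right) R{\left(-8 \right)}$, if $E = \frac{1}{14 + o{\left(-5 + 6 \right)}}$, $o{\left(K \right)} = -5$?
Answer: $\frac{1864}{27} \approx 69.037$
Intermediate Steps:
$D{\left(d \right)} = \frac{7}{3}$ ($D{\left(d \right)} = \left(- \frac{1}{3}\right) \left(-7\right) = \frac{7}{3}$)
$E = \frac{1}{9}$ ($E = \frac{1}{14 - 5} = \frac{1}{9} \approx 0.11111$)
$R{\left(n \right)} = \frac{n}{9}$
$\left(-80 + D{\left(4 \right)}\right) R{\left(-8 \right)} = \left(-80 + \frac{7}{3}\right) \frac{1}{9} \left(-8\right) = \left(- \frac{233}{3}\right) \left(- \frac{8}{9}\right) = \frac{1864}{27}$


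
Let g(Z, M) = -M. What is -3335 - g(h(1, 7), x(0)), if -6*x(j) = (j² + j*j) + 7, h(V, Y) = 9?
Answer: -20017/6 ≈ -3336.2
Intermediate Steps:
x(j) = -7/6 - j²/3 (x(j) = -((j² + j*j) + 7)/6 = -((j² + j²) + 7)/6 = -(2*j² + 7)/6 = -(7 + 2*j²)/6 = -7/6 - j²/3)
-3335 - g(h(1, 7), x(0)) = -3335 - (-1)*(-7/6 - ⅓*0²) = -3335 - (-1)*(-7/6 - ⅓*0) = -3335 - (-1)*(-7/6 + 0) = -3335 - (-1)*(-7)/6 = -3335 - 1*7/6 = -3335 - 7/6 = -20017/6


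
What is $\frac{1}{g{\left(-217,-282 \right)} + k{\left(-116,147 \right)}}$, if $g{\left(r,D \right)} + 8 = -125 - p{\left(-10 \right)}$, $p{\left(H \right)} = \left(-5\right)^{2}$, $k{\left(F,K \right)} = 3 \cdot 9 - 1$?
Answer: $- \frac{1}{132} \approx -0.0075758$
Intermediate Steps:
$k{\left(F,K \right)} = 26$ ($k{\left(F,K \right)} = 27 - 1 = 26$)
$p{\left(H \right)} = 25$
$g{\left(r,D \right)} = -158$ ($g{\left(r,D \right)} = -8 - 150 = -158$)
$\frac{1}{g{\left(-217,-282 \right)} + k{\left(-116,147 \right)}} = \frac{1}{-158 + 26} = \frac{1}{-132} = - \frac{1}{132}$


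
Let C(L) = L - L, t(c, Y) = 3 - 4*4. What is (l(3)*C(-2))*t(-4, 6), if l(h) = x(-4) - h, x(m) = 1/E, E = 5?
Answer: 0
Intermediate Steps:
t(c, Y) = -13 (t(c, Y) = 3 - 16 = -13)
x(m) = ⅕ (x(m) = 1/5 = ⅕)
C(L) = 0
l(h) = ⅕ - h
(l(3)*C(-2))*t(-4, 6) = ((⅕ - 1*3)*0)*(-13) = ((⅕ - 3)*0)*(-13) = -14/5*0*(-13) = 0*(-13) = 0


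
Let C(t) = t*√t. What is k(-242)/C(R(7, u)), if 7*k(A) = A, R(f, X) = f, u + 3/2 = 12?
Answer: -242*√7/343 ≈ -1.8667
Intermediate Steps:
u = 21/2 (u = -3/2 + 12 = 21/2 ≈ 10.500)
k(A) = A/7
C(t) = t^(3/2)
k(-242)/C(R(7, u)) = ((⅐)*(-242))/(7^(3/2)) = -242*√7/49/7 = -242*√7/343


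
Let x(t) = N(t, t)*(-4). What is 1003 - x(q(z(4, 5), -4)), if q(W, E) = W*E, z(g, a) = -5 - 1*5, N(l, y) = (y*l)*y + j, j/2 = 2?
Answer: 257019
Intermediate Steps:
j = 4 (j = 2*2 = 4)
N(l, y) = 4 + l*y² (N(l, y) = (y*l)*y + 4 = (l*y)*y + 4 = l*y² + 4 = 4 + l*y²)
z(g, a) = -10 (z(g, a) = -5 - 5 = -10)
q(W, E) = E*W
x(t) = -16 - 4*t³ (x(t) = (4 + t*t²)*(-4) = (4 + t³)*(-4) = -16 - 4*t³)
1003 - x(q(z(4, 5), -4)) = 1003 - (-16 - 4*(-4*(-10))³) = 1003 - (-16 - 4*40³) = 1003 - (-16 - 4*64000) = 1003 - (-16 - 256000) = 1003 - 1*(-256016) = 1003 + 256016 = 257019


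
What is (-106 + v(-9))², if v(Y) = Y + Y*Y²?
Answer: 712336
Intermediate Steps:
v(Y) = Y + Y³
(-106 + v(-9))² = (-106 + (-9 + (-9)³))² = (-106 + (-9 - 729))² = (-106 - 738)² = (-844)² = 712336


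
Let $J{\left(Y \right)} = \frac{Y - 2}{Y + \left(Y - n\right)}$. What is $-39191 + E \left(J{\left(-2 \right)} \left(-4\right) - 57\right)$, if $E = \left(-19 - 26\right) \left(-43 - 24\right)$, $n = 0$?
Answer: $-223106$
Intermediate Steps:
$E = 3015$ ($E = \left(-45\right) \left(-67\right) = 3015$)
$J{\left(Y \right)} = \frac{-2 + Y}{2 Y}$ ($J{\left(Y \right)} = \frac{Y - 2}{Y + \left(Y - 0\right)} = \frac{-2 + Y}{Y + \left(Y + 0\right)} = \frac{-2 + Y}{Y + Y} = \frac{-2 + Y}{2 Y}$)
$-39191 + E \left(J{\left(-2 \right)} \left(-4\right) - 57\right) = -39191 + 3015 \left(\frac{-2 - 2}{2 \left(-2\right)} \left(-4\right) - 57\right) = -39191 + 3015 \left(\frac{1}{2} \left(- \frac{1}{2}\right) \left(-4\right) \left(-4\right) - 57\right) = -39191 + 3015 \left(1 \left(-4\right) - 57\right) = -39191 + 3015 \left(-4 - 57\right) = -39191 + 3015 \left(-61\right) = -39191 - 183915 = -223106$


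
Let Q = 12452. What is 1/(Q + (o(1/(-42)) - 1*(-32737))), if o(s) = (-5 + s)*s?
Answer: 1764/79713607 ≈ 2.2129e-5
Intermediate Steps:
o(s) = s*(-5 + s)
1/(Q + (o(1/(-42)) - 1*(-32737))) = 1/(12452 + ((-5 + 1/(-42))/(-42) - 1*(-32737))) = 1/(12452 + (-(-5 - 1/42)/42 + 32737)) = 1/(12452 + (-1/42*(-211/42) + 32737)) = 1/(12452 + (211/1764 + 32737)) = 1/(12452 + 57748279/1764) = 1/(79713607/1764) = 1764/79713607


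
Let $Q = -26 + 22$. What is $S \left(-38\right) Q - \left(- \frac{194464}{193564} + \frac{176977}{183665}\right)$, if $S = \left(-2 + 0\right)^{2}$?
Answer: $\frac{5404106636753}{8887733015} \approx 608.04$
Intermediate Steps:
$S = 4$ ($S = \left(-2\right)^{2} = 4$)
$Q = -4$
$S \left(-38\right) Q - \left(- \frac{194464}{193564} + \frac{176977}{183665}\right) = 4 \left(-38\right) \left(-4\right) - \left(- \frac{194464}{193564} + \frac{176977}{183665}\right) = \left(-152\right) \left(-4\right) - \left(\left(-194464\right) \frac{1}{193564} + 176977 \cdot \frac{1}{183665}\right) = 608 - \left(- \frac{48616}{48391} + \frac{176977}{183665}\right) = 608 - - \frac{364963633}{8887733015} = 608 + \frac{364963633}{8887733015} = \frac{5404106636753}{8887733015}$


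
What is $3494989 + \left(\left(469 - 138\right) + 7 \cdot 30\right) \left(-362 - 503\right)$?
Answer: $3027024$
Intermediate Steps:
$3494989 + \left(\left(469 - 138\right) + 7 \cdot 30\right) \left(-362 - 503\right) = 3494989 + \left(\left(469 - 138\right) + 210\right) \left(-362 - 503\right) = 3494989 + \left(331 + 210\right) \left(-865\right) = 3494989 + 541 \left(-865\right) = 3494989 - 467965 = 3027024$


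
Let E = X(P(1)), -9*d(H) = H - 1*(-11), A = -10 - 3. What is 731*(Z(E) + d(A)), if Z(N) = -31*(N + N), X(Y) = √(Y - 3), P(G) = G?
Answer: 1462/9 - 45322*I*√2 ≈ 162.44 - 64095.0*I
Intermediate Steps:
A = -13
X(Y) = √(-3 + Y)
d(H) = -11/9 - H/9 (d(H) = -(H - 1*(-11))/9 = -(H + 11)/9 = -(11 + H)/9 = -11/9 - H/9)
E = I*√2 (E = √(-3 + 1) = √(-2) = I*√2 ≈ 1.4142*I)
Z(N) = -62*N
731*(Z(E) + d(A)) = 731*(-62*I*√2 + (-11/9 - ⅑*(-13))) = 731*(-62*I*√2 + (-11/9 + 13/9)) = 731*(-62*I*√2 + 2/9) = 731*(2/9 - 62*I*√2) = 1462/9 - 45322*I*√2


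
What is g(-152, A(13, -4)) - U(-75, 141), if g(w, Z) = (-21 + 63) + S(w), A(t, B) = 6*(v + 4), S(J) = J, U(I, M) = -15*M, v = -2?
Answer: 2005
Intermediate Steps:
A(t, B) = 12 (A(t, B) = 6*(-2 + 4) = 6*2 = 12)
g(w, Z) = 42 + w (g(w, Z) = (-21 + 63) + w = 42 + w)
g(-152, A(13, -4)) - U(-75, 141) = (42 - 152) - (-15)*141 = -110 - 1*(-2115) = -110 + 2115 = 2005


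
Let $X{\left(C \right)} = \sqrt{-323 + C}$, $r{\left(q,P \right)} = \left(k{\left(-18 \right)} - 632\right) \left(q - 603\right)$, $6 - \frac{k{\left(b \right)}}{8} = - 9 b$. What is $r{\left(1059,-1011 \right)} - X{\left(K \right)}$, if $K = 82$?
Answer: $-857280 - i \sqrt{241} \approx -8.5728 \cdot 10^{5} - 15.524 i$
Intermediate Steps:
$k{\left(b \right)} = 48 + 72 b$ ($k{\left(b \right)} = 48 - 8 \left(- 9 b\right) = 48 + 72 b$)
$r{\left(q,P \right)} = 1133640 - 1880 q$ ($r{\left(q,P \right)} = \left(\left(48 + 72 \left(-18\right)\right) - 632\right) \left(q - 603\right) = \left(\left(48 - 1296\right) - 632\right) \left(-603 + q\right) = \left(-1248 - 632\right) \left(-603 + q\right) = - 1880 \left(-603 + q\right) = 1133640 - 1880 q$)
$r{\left(1059,-1011 \right)} - X{\left(K \right)} = \left(1133640 - 1990920\right) - \sqrt{-323 + 82} = \left(1133640 - 1990920\right) - \sqrt{-241} = -857280 - i \sqrt{241}$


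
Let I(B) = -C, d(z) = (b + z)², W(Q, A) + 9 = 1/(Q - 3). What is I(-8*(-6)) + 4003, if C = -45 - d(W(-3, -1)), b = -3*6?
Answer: 172297/36 ≈ 4786.0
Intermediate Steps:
b = -18
W(Q, A) = -9 + 1/(-3 + Q) (W(Q, A) = -9 + 1/(Q - 3) = -9 + 1/(-3 + Q))
d(z) = (-18 + z)²
C = -28189/36 (C = -45 - (-18 + (28 - 9*(-3))/(-3 - 3))² = -45 - (-18 + (28 + 27)/(-6))² = -45 - (-18 - ⅙*55)² = -45 - (-18 - 55/6)² = -45 - (-163/6)² = -45 - 1*26569/36 = -45 - 26569/36 = -28189/36 ≈ -783.03)
I(B) = 28189/36 (I(B) = -1*(-28189/36) = 28189/36)
I(-8*(-6)) + 4003 = 28189/36 + 4003 = 172297/36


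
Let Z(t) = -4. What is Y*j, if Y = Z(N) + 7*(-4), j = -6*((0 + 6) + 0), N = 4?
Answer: 1152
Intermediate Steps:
j = -36 (j = -6*(6 + 0) = -6*6 = -36)
Y = -32 (Y = -4 + 7*(-4) = -4 - 28 = -32)
Y*j = -32*(-36) = 1152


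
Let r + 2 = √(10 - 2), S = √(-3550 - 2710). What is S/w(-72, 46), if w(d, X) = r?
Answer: I*√1565 + I*√3130 ≈ 95.506*I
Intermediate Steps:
S = 2*I*√1565 (S = √(-6260) = 2*I*√1565 ≈ 79.12*I)
r = -2 + 2*√2 (r = -2 + √(10 - 2) = -2 + √8 = -2 + 2*√2 ≈ 0.82843)
w(d, X) = -2 + 2*√2
S/w(-72, 46) = (2*I*√1565)/(-2 + 2*√2) = 2*I*√1565/(-2 + 2*√2)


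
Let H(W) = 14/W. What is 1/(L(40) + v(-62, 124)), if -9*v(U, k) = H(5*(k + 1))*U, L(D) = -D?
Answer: -5625/224132 ≈ -0.025097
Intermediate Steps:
v(U, k) = -14*U/(9*(5 + 5*k)) (v(U, k) = -14/((5*(k + 1)))*U/9 = -14/((5*(1 + k)))*U/9 = -14/(5 + 5*k)*U/9 = -14*U/(9*(5 + 5*k)))
1/(L(40) + v(-62, 124)) = 1/(-1*40 - 14*(-62)/(45 + 45*124)) = 1/(-40 - 14*(-62)/(45 + 5580)) = 1/(-40 - 14*(-62)/5625) = 1/(-40 - 14*(-62)*1/5625) = 1/(-40 + 868/5625) = 1/(-224132/5625) = -5625/224132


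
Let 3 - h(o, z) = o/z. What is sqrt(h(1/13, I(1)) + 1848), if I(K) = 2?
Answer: 25*sqrt(2002)/26 ≈ 43.023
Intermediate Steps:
h(o, z) = 3 - o/z
sqrt(h(1/13, I(1)) + 1848) = sqrt((3 - 1/(13*2)) + 1848) = sqrt((3 - 1*1/13*1/2) + 1848) = sqrt((3 - 1/26) + 1848) = sqrt(77/26 + 1848) = sqrt(48125/26) = 25*sqrt(2002)/26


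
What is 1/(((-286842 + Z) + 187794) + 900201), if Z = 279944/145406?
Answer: 72703/58246366531 ≈ 1.2482e-6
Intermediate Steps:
Z = 139972/72703 (Z = 279944*(1/145406) = 139972/72703 ≈ 1.9253)
1/(((-286842 + Z) + 187794) + 900201) = 1/(((-286842 + 139972/72703) + 187794) + 900201) = 1/((-20854133954/72703 + 187794) + 900201) = 1/(-7200946772/72703 + 900201) = 1/(58246366531/72703) = 72703/58246366531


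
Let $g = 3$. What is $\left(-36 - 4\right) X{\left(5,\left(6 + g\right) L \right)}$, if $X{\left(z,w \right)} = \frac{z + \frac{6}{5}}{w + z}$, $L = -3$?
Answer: $\frac{124}{11} \approx 11.273$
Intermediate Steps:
$X{\left(z,w \right)} = \frac{\frac{6}{5} + z}{w + z}$ ($X{\left(z,w \right)} = \frac{z + 6 \cdot \frac{1}{5}}{w + z} = \frac{z + \frac{6}{5}}{w + z} = \frac{\frac{6}{5} + z}{w + z}$)
$\left(-36 - 4\right) X{\left(5,\left(6 + g\right) L \right)} = \left(-36 - 4\right) \frac{\frac{6}{5} + 5}{\left(6 + 3\right) \left(-3\right) + 5} = - 40 \frac{1}{9 \left(-3\right) + 5} \cdot \frac{31}{5} = - 40 \frac{1}{-27 + 5} \cdot \frac{31}{5} = - 40 \frac{1}{-22} \cdot \frac{31}{5} = - 40 \left(\left(- \frac{1}{22}\right) \frac{31}{5}\right) = \left(-40\right) \left(- \frac{31}{110}\right) = \frac{124}{11}$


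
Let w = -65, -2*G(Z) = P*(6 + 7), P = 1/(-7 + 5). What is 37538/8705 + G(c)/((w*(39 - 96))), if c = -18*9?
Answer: 1712081/396948 ≈ 4.3131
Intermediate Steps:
c = -162
P = -1/2 (P = 1/(-2) = -1/2 ≈ -0.50000)
G(Z) = 13/4 (G(Z) = -(-1)*(6 + 7)/4 = -(-1)*13/4 = -1/2*(-13/2) = 13/4)
37538/8705 + G(c)/((w*(39 - 96))) = 37538/8705 + 13/(4*((-65*(39 - 96)))) = 37538*(1/8705) + 13/(4*((-65*(-57)))) = 37538/8705 + (13/4)/3705 = 37538/8705 + (13/4)*(1/3705) = 37538/8705 + 1/1140 = 1712081/396948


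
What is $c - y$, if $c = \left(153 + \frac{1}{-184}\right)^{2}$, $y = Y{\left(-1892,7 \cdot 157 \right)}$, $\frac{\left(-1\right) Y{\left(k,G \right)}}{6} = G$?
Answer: $\frac{1015725265}{33856} \approx 30001.0$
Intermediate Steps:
$Y{\left(k,G \right)} = - 6 G$
$y = -6594$ ($y = - 6 \cdot 7 \cdot 157 = \left(-6\right) 1099 = -6594$)
$c = \frac{792478801}{33856}$ ($c = \left(153 - \frac{1}{184}\right)^{2} = \left(\frac{28151}{184}\right)^{2} = \frac{792478801}{33856} \approx 23407.0$)
$c - y = \frac{792478801}{33856} - -6594 = \frac{792478801}{33856} + 6594 = \frac{1015725265}{33856}$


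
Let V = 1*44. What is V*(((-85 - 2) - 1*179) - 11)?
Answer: -12188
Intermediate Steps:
V = 44
V*(((-85 - 2) - 1*179) - 11) = 44*(((-85 - 2) - 1*179) - 11) = 44*((-87 - 179) - 11) = 44*(-266 - 11) = 44*(-277) = -12188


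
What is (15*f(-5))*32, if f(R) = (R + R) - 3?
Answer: -6240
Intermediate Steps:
f(R) = -3 + 2*R (f(R) = 2*R - 3 = -3 + 2*R)
(15*f(-5))*32 = (15*(-3 + 2*(-5)))*32 = (15*(-3 - 10))*32 = (15*(-13))*32 = -195*32 = -6240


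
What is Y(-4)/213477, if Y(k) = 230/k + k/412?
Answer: -359/1332614 ≈ -0.00026940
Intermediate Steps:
Y(k) = 230/k + k/412 (Y(k) = 230/k + k*(1/412) = 230/k + k/412)
Y(-4)/213477 = (230/(-4) + (1/412)*(-4))/213477 = (230*(-1/4) - 1/103)*(1/213477) = (-115/2 - 1/103)*(1/213477) = -11847/206*1/213477 = -359/1332614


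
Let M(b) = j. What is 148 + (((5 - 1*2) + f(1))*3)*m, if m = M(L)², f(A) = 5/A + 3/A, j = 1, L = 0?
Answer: 181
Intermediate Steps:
f(A) = 8/A
M(b) = 1
m = 1 (m = 1² = 1)
148 + (((5 - 1*2) + f(1))*3)*m = 148 + (((5 - 1*2) + 8/1)*3)*1 = 148 + (((5 - 2) + 8*1)*3)*1 = 148 + ((3 + 8)*3)*1 = 148 + (11*3)*1 = 148 + 33*1 = 148 + 33 = 181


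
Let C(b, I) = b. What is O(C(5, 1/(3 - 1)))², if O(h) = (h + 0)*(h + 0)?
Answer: 625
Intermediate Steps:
O(h) = h² (O(h) = h*h = h²)
O(C(5, 1/(3 - 1)))² = (5²)² = 25² = 625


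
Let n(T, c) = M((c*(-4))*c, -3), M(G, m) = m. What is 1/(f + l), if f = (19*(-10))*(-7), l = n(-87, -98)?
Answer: 1/1327 ≈ 0.00075358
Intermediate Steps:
n(T, c) = -3
l = -3
f = 1330 (f = -190*(-7) = 1330)
1/(f + l) = 1/(1330 - 3) = 1/1327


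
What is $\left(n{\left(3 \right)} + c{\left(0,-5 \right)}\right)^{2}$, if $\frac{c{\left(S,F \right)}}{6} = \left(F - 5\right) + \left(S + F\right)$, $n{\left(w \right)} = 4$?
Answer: $7396$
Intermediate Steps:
$c{\left(S,F \right)} = -30 + 6 S + 12 F$ ($c{\left(S,F \right)} = 6 \left(\left(F - 5\right) + \left(S + F\right)\right) = 6 \left(\left(-5 + F\right) + \left(F + S\right)\right) = 6 \left(-5 + S + 2 F\right) = -30 + 6 S + 12 F$)
$\left(n{\left(3 \right)} + c{\left(0,-5 \right)}\right)^{2} = \left(4 + \left(-30 + 6 \cdot 0 + 12 \left(-5\right)\right)\right)^{2} = \left(4 - 90\right)^{2} = \left(-86\right)^{2} = 7396$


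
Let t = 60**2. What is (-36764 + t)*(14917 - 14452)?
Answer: -15421260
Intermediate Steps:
t = 3600
(-36764 + t)*(14917 - 14452) = (-36764 + 3600)*(14917 - 14452) = -33164*465 = -15421260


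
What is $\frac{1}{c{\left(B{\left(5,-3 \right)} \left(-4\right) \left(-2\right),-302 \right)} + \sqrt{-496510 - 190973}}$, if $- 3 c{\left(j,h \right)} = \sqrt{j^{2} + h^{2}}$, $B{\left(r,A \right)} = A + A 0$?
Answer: $- \frac{3}{2 \sqrt{22945} - 9 i \sqrt{76387}} \approx -0.00014474 - 0.0011884 i$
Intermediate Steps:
$B{\left(r,A \right)} = A$ ($B{\left(r,A \right)} = A + 0 = A$)
$c{\left(j,h \right)} = - \frac{\sqrt{h^{2} + j^{2}}}{3}$ ($c{\left(j,h \right)} = - \frac{\sqrt{j^{2} + h^{2}}}{3} = - \frac{\sqrt{h^{2} + j^{2}}}{3}$)
$\frac{1}{c{\left(B{\left(5,-3 \right)} \left(-4\right) \left(-2\right),-302 \right)} + \sqrt{-496510 - 190973}} = \frac{1}{- \frac{\sqrt{\left(-302\right)^{2} + \left(\left(-3\right) \left(-4\right) \left(-2\right)\right)^{2}}}{3} + \sqrt{-496510 - 190973}} = \frac{1}{- \frac{\sqrt{91204 + \left(12 \left(-2\right)\right)^{2}}}{3} + \sqrt{-687483}} = \frac{1}{- \frac{\sqrt{91204 + \left(-24\right)^{2}}}{3} + 3 i \sqrt{76387}} = \frac{1}{- \frac{\sqrt{91204 + 576}}{3} + 3 i \sqrt{76387}} = \frac{1}{- \frac{\sqrt{91780}}{3} + 3 i \sqrt{76387}} = \frac{1}{- \frac{2 \sqrt{22945}}{3} + 3 i \sqrt{76387}}$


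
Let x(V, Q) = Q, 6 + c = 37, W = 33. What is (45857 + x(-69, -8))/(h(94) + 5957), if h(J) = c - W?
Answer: 15283/1985 ≈ 7.6992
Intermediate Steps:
c = 31 (c = -6 + 37 = 31)
h(J) = -2 (h(J) = 31 - 1*33 = 31 - 33 = -2)
(45857 + x(-69, -8))/(h(94) + 5957) = (45857 - 8)/(-2 + 5957) = 45849/5955 = 45849*(1/5955) = 15283/1985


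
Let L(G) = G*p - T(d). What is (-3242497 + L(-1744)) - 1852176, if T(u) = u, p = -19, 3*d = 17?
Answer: -15184628/3 ≈ -5.0615e+6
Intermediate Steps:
d = 17/3 (d = (⅓)*17 = 17/3 ≈ 5.6667)
L(G) = -17/3 - 19*G (L(G) = G*(-19) - 1*17/3 = -19*G - 17/3 = -17/3 - 19*G)
(-3242497 + L(-1744)) - 1852176 = (-3242497 + (-17/3 - 19*(-1744))) - 1852176 = (-3242497 + (-17/3 + 33136)) - 1852176 = (-3242497 + 99391/3) - 1852176 = -9628100/3 - 1852176 = -15184628/3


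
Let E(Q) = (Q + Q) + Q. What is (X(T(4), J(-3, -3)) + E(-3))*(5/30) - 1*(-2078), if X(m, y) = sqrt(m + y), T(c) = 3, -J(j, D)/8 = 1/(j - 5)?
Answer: 12461/6 ≈ 2076.8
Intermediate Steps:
J(j, D) = -8/(-5 + j) (J(j, D) = -8/(j - 5) = -8/(-5 + j))
E(Q) = 3*Q (E(Q) = 2*Q + Q = 3*Q)
(X(T(4), J(-3, -3)) + E(-3))*(5/30) - 1*(-2078) = (sqrt(3 - 8/(-5 - 3)) + 3*(-3))*(5/30) - 1*(-2078) = (sqrt(3 - 8/(-8)) - 9)*(5*(1/30)) + 2078 = (sqrt(3 - 8*(-1/8)) - 9)*(1/6) + 2078 = (sqrt(3 + 1) - 9)*(1/6) + 2078 = (sqrt(4) - 9)*(1/6) + 2078 = (2 - 9)*(1/6) + 2078 = -7*1/6 + 2078 = -7/6 + 2078 = 12461/6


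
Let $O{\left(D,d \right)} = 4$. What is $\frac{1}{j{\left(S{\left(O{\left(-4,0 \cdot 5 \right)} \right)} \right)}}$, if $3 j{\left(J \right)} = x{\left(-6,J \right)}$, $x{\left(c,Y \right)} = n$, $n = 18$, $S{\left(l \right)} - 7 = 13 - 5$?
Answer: $\frac{1}{6} \approx 0.16667$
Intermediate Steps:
$S{\left(l \right)} = 15$ ($S{\left(l \right)} = 7 + \left(13 - 5\right) = 7 + 8 = 15$)
$x{\left(c,Y \right)} = 18$
$j{\left(J \right)} = 6$ ($j{\left(J \right)} = \frac{1}{3} \cdot 18 = 6$)
$\frac{1}{j{\left(S{\left(O{\left(-4,0 \cdot 5 \right)} \right)} \right)}} = \frac{1}{6}$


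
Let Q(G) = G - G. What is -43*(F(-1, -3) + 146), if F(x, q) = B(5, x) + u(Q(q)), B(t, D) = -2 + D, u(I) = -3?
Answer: -6020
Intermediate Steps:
Q(G) = 0
F(x, q) = -5 + x (F(x, q) = (-2 + x) - 3 = -5 + x)
-43*(F(-1, -3) + 146) = -43*((-5 - 1) + 146) = -43*(-6 + 146) = -43*140 = -6020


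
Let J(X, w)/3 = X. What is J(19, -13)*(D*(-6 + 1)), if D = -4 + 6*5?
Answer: -7410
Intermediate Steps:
D = 26 (D = -4 + 30 = 26)
J(X, w) = 3*X
J(19, -13)*(D*(-6 + 1)) = (3*19)*(26*(-6 + 1)) = 57*(26*(-5)) = 57*(-130) = -7410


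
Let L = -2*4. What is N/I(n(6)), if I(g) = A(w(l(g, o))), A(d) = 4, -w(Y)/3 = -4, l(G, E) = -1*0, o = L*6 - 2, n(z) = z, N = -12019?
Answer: -12019/4 ≈ -3004.8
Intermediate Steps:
L = -8
o = -50 (o = -8*6 - 2 = -48 - 2 = -50)
l(G, E) = 0
w(Y) = 12 (w(Y) = -3*(-4) = 12)
I(g) = 4
N/I(n(6)) = -12019/4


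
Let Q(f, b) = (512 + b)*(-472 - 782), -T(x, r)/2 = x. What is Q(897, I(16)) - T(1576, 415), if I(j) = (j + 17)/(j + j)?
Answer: -10243027/16 ≈ -6.4019e+5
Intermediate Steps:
T(x, r) = -2*x
I(j) = (17 + j)/(2*j) (I(j) = (17 + j)/((2*j)) = (17 + j)*(1/(2*j)) = (17 + j)/(2*j))
Q(f, b) = -642048 - 1254*b (Q(f, b) = (512 + b)*(-1254) = -642048 - 1254*b)
Q(897, I(16)) - T(1576, 415) = (-642048 - 627*(17 + 16)/16) - (-2)*1576 = (-642048 - 627*33/16) - 1*(-3152) = (-642048 - 1254*33/32) + 3152 = (-642048 - 20691/16) + 3152 = -10293459/16 + 3152 = -10243027/16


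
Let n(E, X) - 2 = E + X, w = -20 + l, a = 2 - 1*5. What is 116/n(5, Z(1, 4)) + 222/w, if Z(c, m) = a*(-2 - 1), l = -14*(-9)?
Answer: 1981/212 ≈ 9.3443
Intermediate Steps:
a = -3 (a = 2 - 5 = -3)
l = 126
Z(c, m) = 9 (Z(c, m) = -3*(-2 - 1) = -3*(-3) = 9)
w = 106 (w = -20 + 126 = 106)
n(E, X) = 2 + E + X (n(E, X) = 2 + (E + X) = 2 + E + X)
116/n(5, Z(1, 4)) + 222/w = 116/(2 + 5 + 9) + 222/106 = 116/16 + 222*(1/106) = 116*(1/16) + 111/53 = 29/4 + 111/53 = 1981/212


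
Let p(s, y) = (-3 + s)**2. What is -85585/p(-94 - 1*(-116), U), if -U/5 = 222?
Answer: -85585/361 ≈ -237.08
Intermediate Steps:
U = -1110 (U = -5*222 = -1110)
-85585/p(-94 - 1*(-116), U) = -85585/(-3 + (-94 - 1*(-116)))**2 = -85585/(-3 + (-94 + 116))**2 = -85585/(-3 + 22)**2 = -85585/(19**2) = -85585/361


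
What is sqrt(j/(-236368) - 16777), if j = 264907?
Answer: I*sqrt(58586923583639)/59092 ≈ 129.53*I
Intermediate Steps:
sqrt(j/(-236368) - 16777) = sqrt(264907/(-236368) - 16777) = sqrt(264907*(-1/236368) - 16777) = sqrt(-264907/236368 - 16777) = sqrt(-3965810843/236368) = I*sqrt(58586923583639)/59092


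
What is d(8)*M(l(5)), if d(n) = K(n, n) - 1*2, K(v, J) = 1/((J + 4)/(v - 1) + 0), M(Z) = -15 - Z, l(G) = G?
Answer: 85/3 ≈ 28.333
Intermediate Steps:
K(v, J) = (-1 + v)/(4 + J) (K(v, J) = 1/((4 + J)/(-1 + v) + 0) = 1/((4 + J)/(-1 + v)) = (-1 + v)/(4 + J))
d(n) = -2 + (-1 + n)/(4 + n) (d(n) = (-1 + n)/(4 + n) - 1*2 = (-1 + n)/(4 + n) - 2 = -2 + (-1 + n)/(4 + n))
d(8)*M(l(5)) = ((-9 - 1*8)/(4 + 8))*(-15 - 1*5) = ((-9 - 8)/12)*(-15 - 5) = ((1/12)*(-17))*(-20) = -17/12*(-20) = 85/3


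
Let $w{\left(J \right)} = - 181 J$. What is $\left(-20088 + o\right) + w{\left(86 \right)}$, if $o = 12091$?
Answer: $-23563$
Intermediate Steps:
$\left(-20088 + o\right) + w{\left(86 \right)} = \left(-20088 + 12091\right) - 15566 = -7997 - 15566 = -23563$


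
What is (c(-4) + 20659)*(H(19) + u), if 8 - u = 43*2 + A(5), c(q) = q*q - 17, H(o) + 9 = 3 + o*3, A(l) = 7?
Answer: -702372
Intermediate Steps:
H(o) = -6 + 3*o (H(o) = -9 + (3 + o*3) = -9 + (3 + 3*o) = -6 + 3*o)
c(q) = -17 + q² (c(q) = q² - 17 = -17 + q²)
u = -85 (u = 8 - (43*2 + 7) = 8 - (86 + 7) = 8 - 1*93 = 8 - 93 = -85)
(c(-4) + 20659)*(H(19) + u) = ((-17 + (-4)²) + 20659)*((-6 + 3*19) - 85) = ((-17 + 16) + 20659)*((-6 + 57) - 85) = (-1 + 20659)*(51 - 85) = 20658*(-34) = -702372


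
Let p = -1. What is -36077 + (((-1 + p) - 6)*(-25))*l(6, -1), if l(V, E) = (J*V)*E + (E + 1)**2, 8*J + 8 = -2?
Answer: -34577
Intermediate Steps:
J = -5/4 (J = -1 + (1/8)*(-2) = -1 - 1/4 = -5/4 ≈ -1.2500)
l(V, E) = (1 + E)**2 - 5*E*V/4 (l(V, E) = (-5*V/4)*E + (E + 1)**2 = -5*E*V/4 + (1 + E)**2 = (1 + E)**2 - 5*E*V/4)
-36077 + (((-1 + p) - 6)*(-25))*l(6, -1) = -36077 + (((-1 - 1) - 6)*(-25))*((1 - 1)**2 - 5/4*(-1)*6) = -36077 + ((-2 - 6)*(-25))*(0**2 + 15/2) = -36077 + (-8*(-25))*(0 + 15/2) = -36077 + 200*(15/2) = -36077 + 1500 = -34577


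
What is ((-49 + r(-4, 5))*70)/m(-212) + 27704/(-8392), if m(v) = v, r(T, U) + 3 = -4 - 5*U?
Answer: 2606837/111194 ≈ 23.444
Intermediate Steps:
r(T, U) = -7 - 5*U (r(T, U) = -3 + (-4 - 5*U) = -7 - 5*U)
((-49 + r(-4, 5))*70)/m(-212) + 27704/(-8392) = ((-49 + (-7 - 5*5))*70)/(-212) + 27704/(-8392) = ((-49 + (-7 - 25))*70)*(-1/212) + 27704*(-1/8392) = ((-49 - 32)*70)*(-1/212) - 3463/1049 = -81*70*(-1/212) - 3463/1049 = -5670*(-1/212) - 3463/1049 = 2835/106 - 3463/1049 = 2606837/111194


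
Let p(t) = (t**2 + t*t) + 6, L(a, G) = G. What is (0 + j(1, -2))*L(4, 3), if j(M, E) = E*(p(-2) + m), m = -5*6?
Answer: 96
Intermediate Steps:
m = -30
p(t) = 6 + 2*t**2 (p(t) = (t**2 + t**2) + 6 = 2*t**2 + 6 = 6 + 2*t**2)
j(M, E) = -16*E (j(M, E) = E*((6 + 2*(-2)**2) - 30) = E*((6 + 2*4) - 30) = E*((6 + 8) - 30) = E*(14 - 30) = E*(-16) = -16*E)
(0 + j(1, -2))*L(4, 3) = (0 - 16*(-2))*3 = (0 + 32)*3 = 32*3 = 96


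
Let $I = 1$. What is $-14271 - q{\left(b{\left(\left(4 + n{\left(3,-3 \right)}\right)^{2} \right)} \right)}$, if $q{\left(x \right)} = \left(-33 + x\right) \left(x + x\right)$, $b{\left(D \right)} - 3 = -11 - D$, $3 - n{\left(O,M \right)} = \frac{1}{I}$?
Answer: $-21047$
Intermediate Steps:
$n{\left(O,M \right)} = 2$ ($n{\left(O,M \right)} = 3 - 1^{-1} = 3 - 1 = 2$)
$b{\left(D \right)} = -8 - D$ ($b{\left(D \right)} = 3 - \left(11 + D\right) = -8 - D$)
$q{\left(x \right)} = 2 x \left(-33 + x\right)$ ($q{\left(x \right)} = \left(-33 + x\right) 2 x = 2 x \left(-33 + x\right)$)
$-14271 - q{\left(b{\left(\left(4 + n{\left(3,-3 \right)}\right)^{2} \right)} \right)} = -14271 - 2 \left(-8 - \left(4 + 2\right)^{2}\right) \left(-33 - \left(8 + \left(4 + 2\right)^{2}\right)\right) = -14271 - 2 \left(-8 - 6^{2}\right) \left(-33 - 44\right) = -14271 - 2 \left(-8 - 36\right) \left(-33 - 44\right) = -14271 - 2 \left(-44\right) \left(-33 - 44\right) = -14271 - 2 \left(-44\right) \left(-77\right) = -14271 - 6776 = -21047$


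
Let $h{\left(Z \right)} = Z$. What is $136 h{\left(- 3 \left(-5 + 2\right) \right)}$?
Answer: $1224$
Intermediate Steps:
$136 h{\left(- 3 \left(-5 + 2\right) \right)} = 136 \left(- 3 \left(-5 + 2\right)\right) = 136 \left(\left(-3\right) \left(-3\right)\right) = 136 \cdot 9 = 1224$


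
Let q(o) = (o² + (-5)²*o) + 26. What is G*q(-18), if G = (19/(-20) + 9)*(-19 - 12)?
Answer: 24955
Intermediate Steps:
G = -4991/20 (G = (19*(-1/20) + 9)*(-31) = (-19/20 + 9)*(-31) = (161/20)*(-31) = -4991/20 ≈ -249.55)
q(o) = 26 + o² + 25*o (q(o) = (o² + 25*o) + 26 = 26 + o² + 25*o)
G*q(-18) = -4991*(26 + (-18)² + 25*(-18))/20 = -4991*(26 + 324 - 450)/20 = -4991/20*(-100) = 24955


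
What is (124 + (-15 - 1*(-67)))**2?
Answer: 30976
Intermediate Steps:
(124 + (-15 - 1*(-67)))**2 = (124 + (-15 + 67))**2 = (124 + 52)**2 = 176**2 = 30976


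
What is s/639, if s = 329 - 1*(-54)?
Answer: 383/639 ≈ 0.59937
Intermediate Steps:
s = 383 (s = 329 + 54 = 383)
s/639 = 383/639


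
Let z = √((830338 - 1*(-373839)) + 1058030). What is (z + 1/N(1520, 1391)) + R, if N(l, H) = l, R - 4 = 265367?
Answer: 403363921/1520 + √2262207 ≈ 2.6688e+5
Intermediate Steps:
z = √2262207 (z = √((830338 + 373839) + 1058030) = √(1204177 + 1058030) = √2262207 ≈ 1504.1)
R = 265371 (R = 4 + 265367 = 265371)
(z + 1/N(1520, 1391)) + R = (√2262207 + 1/1520) + 265371 = (1/1520 + √2262207) + 265371 = 403363921/1520 + √2262207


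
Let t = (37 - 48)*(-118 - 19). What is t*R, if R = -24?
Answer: -36168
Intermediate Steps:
t = 1507 (t = -11*(-137) = 1507)
t*R = 1507*(-24) = -36168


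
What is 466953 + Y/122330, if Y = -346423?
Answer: 57122014067/122330 ≈ 4.6695e+5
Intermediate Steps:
466953 + Y/122330 = 466953 - 346423/122330 = 57122014067/122330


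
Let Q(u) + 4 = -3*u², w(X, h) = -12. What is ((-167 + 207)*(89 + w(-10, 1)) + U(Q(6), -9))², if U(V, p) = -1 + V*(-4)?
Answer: 12439729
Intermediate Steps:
Q(u) = -4 - 3*u²
U(V, p) = -1 - 4*V
((-167 + 207)*(89 + w(-10, 1)) + U(Q(6), -9))² = ((-167 + 207)*(89 - 12) + (-1 - 4*(-4 - 3*6²)))² = (40*77 + (-1 - 4*(-4 - 3*36)))² = (3080 + (-1 - 4*(-4 - 108)))² = (3080 + (-1 - 4*(-112)))² = (3080 + (-1 + 448))² = (3080 + 447)² = 3527² = 12439729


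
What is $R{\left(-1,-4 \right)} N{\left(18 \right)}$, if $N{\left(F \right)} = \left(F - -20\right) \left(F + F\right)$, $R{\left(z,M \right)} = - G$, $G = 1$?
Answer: $-1368$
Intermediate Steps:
$R{\left(z,M \right)} = -1$ ($R{\left(z,M \right)} = \left(-1\right) 1 = -1$)
$N{\left(F \right)} = 2 F \left(20 + F\right)$ ($N{\left(F \right)} = \left(F + \left(-2 + 22\right)\right) 2 F = \left(F + 20\right) 2 F = \left(20 + F\right) 2 F = 2 F \left(20 + F\right)$)
$R{\left(-1,-4 \right)} N{\left(18 \right)} = - 2 \cdot 18 \left(20 + 18\right) = - 2 \cdot 18 \cdot 38 = \left(-1\right) 1368 = -1368$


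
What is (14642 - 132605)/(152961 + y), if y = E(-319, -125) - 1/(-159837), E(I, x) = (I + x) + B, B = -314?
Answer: -18854852031/24327670912 ≈ -0.77504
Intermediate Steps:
E(I, x) = -314 + I + x (E(I, x) = (I + x) - 314 = -314 + I + x)
y = -121156445/159837 (y = (-314 - 319 - 125) - 1/(-159837) = -758 - 1*(-1/159837) = -758 + 1/159837 = -121156445/159837 ≈ -758.00)
(14642 - 132605)/(152961 + y) = (14642 - 132605)/(152961 - 121156445/159837) = -117963/24327670912/159837 = -117963*159837/24327670912 = -18854852031/24327670912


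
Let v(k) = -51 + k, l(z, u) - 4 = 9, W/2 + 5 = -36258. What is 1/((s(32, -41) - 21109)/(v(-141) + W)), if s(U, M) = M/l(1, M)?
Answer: 472667/137229 ≈ 3.4444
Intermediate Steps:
W = -72526 (W = -10 + 2*(-36258) = -10 - 72516 = -72526)
l(z, u) = 13 (l(z, u) = 4 + 9 = 13)
s(U, M) = M/13
1/((s(32, -41) - 21109)/(v(-141) + W)) = 1/(((1/13)*(-41) - 21109)/((-51 - 141) - 72526)) = 1/((-41/13 - 21109)/(-192 - 72526)) = 1/(-274458/13/(-72718)) = 1/(-274458/13*(-1/72718)) = 1/(137229/472667) = 472667/137229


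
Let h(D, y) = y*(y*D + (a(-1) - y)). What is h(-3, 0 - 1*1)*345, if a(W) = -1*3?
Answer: -345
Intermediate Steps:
a(W) = -3
h(D, y) = y*(-3 - y + D*y) (h(D, y) = y*(y*D + (-3 - y)) = y*(D*y + (-3 - y)) = y*(-3 - y + D*y))
h(-3, 0 - 1*1)*345 = ((0 - 1*1)*(-3 - (0 - 1*1) - 3*(0 - 1*1)))*345 = ((0 - 1)*(-3 - (0 - 1) - 3*(0 - 1)))*345 = -(-3 - 1*(-1) - 3*(-1))*345 = -(-3 + 1 + 3)*345 = -1*1*345 = -1*345 = -345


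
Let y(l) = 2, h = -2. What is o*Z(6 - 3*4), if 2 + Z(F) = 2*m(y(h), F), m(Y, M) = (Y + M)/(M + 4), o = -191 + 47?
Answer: -288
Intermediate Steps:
o = -144
m(Y, M) = (M + Y)/(4 + M)
Z(F) = -2 + 2*(2 + F)/(4 + F) (Z(F) = -2 + 2*((F + 2)/(4 + F)) = -2 + 2*((2 + F)/(4 + F)) = -2 + 2*(2 + F)/(4 + F))
o*Z(6 - 3*4) = -(-576)/(4 + (6 - 3*4)) = -(-576)/(4 + (6 - 12)) = -(-576)/(4 - 6) = -(-576)/(-2) = -(-576)*(-1)/2 = -144*2 = -288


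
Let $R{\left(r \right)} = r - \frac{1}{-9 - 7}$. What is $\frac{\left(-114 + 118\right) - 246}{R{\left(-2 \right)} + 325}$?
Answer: $- \frac{3872}{5169} \approx -0.74908$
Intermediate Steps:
$R{\left(r \right)} = \frac{1}{16} + r$ ($R{\left(r \right)} = r - \frac{1}{-16} = r - - \frac{1}{16} = r + \frac{1}{16} = \frac{1}{16} + r$)
$\frac{\left(-114 + 118\right) - 246}{R{\left(-2 \right)} + 325} = \frac{\left(-114 + 118\right) - 246}{\left(\frac{1}{16} - 2\right) + 325} = \frac{4 - 246}{- \frac{31}{16} + 325} = - \frac{242}{\frac{5169}{16}} = \left(-242\right) \frac{16}{5169} = - \frac{3872}{5169}$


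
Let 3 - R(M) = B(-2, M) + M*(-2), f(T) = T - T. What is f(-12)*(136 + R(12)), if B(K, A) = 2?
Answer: 0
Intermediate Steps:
f(T) = 0
R(M) = 1 + 2*M (R(M) = 3 - (2 + M*(-2)) = 3 - (2 - 2*M) = 3 + (-2 + 2*M) = 1 + 2*M)
f(-12)*(136 + R(12)) = 0*(136 + (1 + 2*12)) = 0*(136 + (1 + 24)) = 0*(136 + 25) = 0*161 = 0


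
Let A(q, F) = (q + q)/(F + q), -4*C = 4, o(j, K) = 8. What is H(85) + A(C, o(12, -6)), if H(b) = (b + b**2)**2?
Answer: 374052698/7 ≈ 5.3436e+7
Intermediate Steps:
C = -1 (C = -1/4*4 = -1)
A(q, F) = 2*q/(F + q) (A(q, F) = (2*q)/(F + q) = 2*q/(F + q))
H(85) + A(C, o(12, -6)) = 85**2*(1 + 85)**2 + 2*(-1)/(8 - 1) = 7225*86**2 + 2*(-1)/7 = 7225*7396 + 2*(-1)*(1/7) = 53436100 - 2/7 = 374052698/7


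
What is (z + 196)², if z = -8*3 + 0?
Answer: 29584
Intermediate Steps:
z = -24 (z = -24 + 0 = -24)
(z + 196)² = (-24 + 196)² = 172² = 29584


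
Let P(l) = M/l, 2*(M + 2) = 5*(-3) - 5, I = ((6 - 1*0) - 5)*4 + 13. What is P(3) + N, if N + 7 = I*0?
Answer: -11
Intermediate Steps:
I = 17 (I = ((6 + 0) - 5)*4 + 13 = (6 - 5)*4 + 13 = 1*4 + 13 = 4 + 13 = 17)
M = -12 (M = -2 + (5*(-3) - 5)/2 = -2 + (-15 - 5)/2 = -2 + (½)*(-20) = -2 - 10 = -12)
N = -7 (N = -7 + 17*0 = -7 + 0 = -7)
P(l) = -12/l
P(3) + N = -12/3 - 7 = -12*⅓ - 7 = -4 - 7 = -11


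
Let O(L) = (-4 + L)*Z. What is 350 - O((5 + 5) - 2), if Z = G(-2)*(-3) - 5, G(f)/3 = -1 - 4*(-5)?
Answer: 1054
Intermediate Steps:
G(f) = 57 (G(f) = 3*(-1 - 4*(-5)) = 3*(-1 + 20) = 3*19 = 57)
Z = -176 (Z = 57*(-3) - 5 = -171 - 5 = -176)
O(L) = 704 - 176*L (O(L) = (-4 + L)*(-176) = 704 - 176*L)
350 - O((5 + 5) - 2) = 350 - (704 - 176*((5 + 5) - 2)) = 350 - (704 - 176*(10 - 2)) = 350 - (704 - 176*8) = 350 - (704 - 1408) = 350 - 1*(-704) = 350 + 704 = 1054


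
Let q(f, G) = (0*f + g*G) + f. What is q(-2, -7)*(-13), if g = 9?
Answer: 845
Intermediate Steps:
q(f, G) = f + 9*G (q(f, G) = (0*f + 9*G) + f = (0 + 9*G) + f = 9*G + f = f + 9*G)
q(-2, -7)*(-13) = (-2 + 9*(-7))*(-13) = (-2 - 63)*(-13) = -65*(-13) = 845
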